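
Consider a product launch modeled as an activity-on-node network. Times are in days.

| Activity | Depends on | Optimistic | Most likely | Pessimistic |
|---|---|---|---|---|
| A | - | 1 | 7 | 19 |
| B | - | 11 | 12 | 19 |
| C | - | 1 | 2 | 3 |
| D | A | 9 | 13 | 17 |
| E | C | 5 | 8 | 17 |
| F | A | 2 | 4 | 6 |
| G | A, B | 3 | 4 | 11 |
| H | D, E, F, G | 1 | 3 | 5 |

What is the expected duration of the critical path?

te_A = (1 + 4·7 + 19)/6 = 48/6 = 8
te_B = (11 + 4·12 + 19)/6 = 78/6 = 13
te_C = (1 + 4·2 + 3)/6 = 12/6 = 2
te_D = (9 + 4·13 + 17)/6 = 78/6 = 13
te_E = (5 + 4·8 + 17)/6 = 54/6 = 9
te_F = (2 + 4·4 + 6)/6 = 24/6 = 4
te_G = (3 + 4·4 + 11)/6 = 30/6 = 5
te_H = (1 + 4·3 + 5)/6 = 18/6 = 3

Forward pass:
ES_A = 0; EF_A = 8
ES_B = 0; EF_B = 13
ES_C = 0; EF_C = 2
ES_D = 8; EF_D = 8+13 = 21
ES_E = 2; EF_E = 2+9 = 11
ES_F = 8; EF_F = 8+4 = 12
ES_G = max(EF_A=8, EF_B=13) = 13; EF_G = 13+5 = 18
ES_H = max(EF_D=21, EF_E=11, EF_F=12, EF_G=18) = 21; EF_H = 21+3 = 24
Expected project duration μ = 24 days. Critical path: A → D → H.

24 days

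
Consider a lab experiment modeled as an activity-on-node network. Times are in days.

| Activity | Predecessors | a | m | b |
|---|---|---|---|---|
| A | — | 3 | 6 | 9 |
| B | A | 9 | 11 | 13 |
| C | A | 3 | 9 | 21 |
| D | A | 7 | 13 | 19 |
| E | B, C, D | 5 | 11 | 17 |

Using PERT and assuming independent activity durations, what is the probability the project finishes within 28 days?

0.252

te_A = (3 + 4·6 + 9)/6 = 36/6 = 6; σ²_A = ((9−3)/6)² = 1.000
te_B = (9 + 4·11 + 13)/6 = 66/6 = 11; σ²_B = ((13−9)/6)² = 0.444
te_C = (3 + 4·9 + 21)/6 = 60/6 = 10; σ²_C = ((21−3)/6)² = 9.000
te_D = (7 + 4·13 + 19)/6 = 78/6 = 13; σ²_D = ((19−7)/6)² = 4.000
te_E = (5 + 4·11 + 17)/6 = 66/6 = 11; σ²_E = ((17−5)/6)² = 4.000

Forward pass:
ES_A = 0; EF_A = 6
ES_B = 6; EF_B = 6+11 = 17
ES_C = 6; EF_C = 6+10 = 16
ES_D = 6; EF_D = 6+13 = 19
ES_E = max(EF_B=17, EF_C=16, EF_D=19) = 19; EF_E = 19+11 = 30
Expected project duration μ = 30 days. Critical path: A → D → E.

Variance along critical path = 1.000 + 4.000 + 4.000 = 9.000; σ = √9.000 = 3.000 days.
Z = (28 − 30) / 3.000 = -0.667
P(T ≤ 28) = Φ(-0.667) ≈ 0.252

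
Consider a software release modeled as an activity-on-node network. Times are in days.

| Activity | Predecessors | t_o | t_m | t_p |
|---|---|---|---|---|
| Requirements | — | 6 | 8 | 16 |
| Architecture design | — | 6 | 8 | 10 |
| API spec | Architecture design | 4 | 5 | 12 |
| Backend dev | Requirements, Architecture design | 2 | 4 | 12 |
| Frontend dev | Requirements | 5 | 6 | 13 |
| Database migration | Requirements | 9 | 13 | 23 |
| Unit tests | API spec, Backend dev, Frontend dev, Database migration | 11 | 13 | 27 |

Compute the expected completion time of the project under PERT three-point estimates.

38 days

te_Requirements = (6 + 4·8 + 16)/6 = 54/6 = 9
te_Architecture design = (6 + 4·8 + 10)/6 = 48/6 = 8
te_API spec = (4 + 4·5 + 12)/6 = 36/6 = 6
te_Backend dev = (2 + 4·4 + 12)/6 = 30/6 = 5
te_Frontend dev = (5 + 4·6 + 13)/6 = 42/6 = 7
te_Database migration = (9 + 4·13 + 23)/6 = 84/6 = 14
te_Unit tests = (11 + 4·13 + 27)/6 = 90/6 = 15

Forward pass:
ES_Requirements = 0; EF_Requirements = 9
ES_Architecture design = 0; EF_Architecture design = 8
ES_API spec = 8; EF_API spec = 8+6 = 14
ES_Backend dev = max(EF_Requirements=9, EF_Architecture design=8) = 9; EF_Backend dev = 9+5 = 14
ES_Frontend dev = 9; EF_Frontend dev = 9+7 = 16
ES_Database migration = 9; EF_Database migration = 9+14 = 23
ES_Unit tests = max(EF_API spec=14, EF_Backend dev=14, EF_Frontend dev=16, EF_Database migration=23) = 23; EF_Unit tests = 23+15 = 38
Expected project duration μ = 38 days. Critical path: Requirements → Database migration → Unit tests.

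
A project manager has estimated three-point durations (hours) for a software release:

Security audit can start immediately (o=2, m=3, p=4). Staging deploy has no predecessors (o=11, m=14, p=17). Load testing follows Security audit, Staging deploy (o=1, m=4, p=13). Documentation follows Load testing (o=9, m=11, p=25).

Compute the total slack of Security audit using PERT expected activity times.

te_Security audit = (2 + 4·3 + 4)/6 = 18/6 = 3
te_Staging deploy = (11 + 4·14 + 17)/6 = 84/6 = 14
te_Load testing = (1 + 4·4 + 13)/6 = 30/6 = 5
te_Documentation = (9 + 4·11 + 25)/6 = 78/6 = 13

Forward pass:
ES_Security audit = 0; EF_Security audit = 3
ES_Staging deploy = 0; EF_Staging deploy = 14
ES_Load testing = max(EF_Security audit=3, EF_Staging deploy=14) = 14; EF_Load testing = 14+5 = 19
ES_Documentation = 19; EF_Documentation = 19+13 = 32
Expected project duration μ = 32 hours. Critical path: Staging deploy → Load testing → Documentation.

Backward pass:
LF_Documentation = 32; LS_Documentation = 32−13 = 19
LF_Load testing = LS_Documentation = 19; LS_Load testing = 19−5 = 14
LF_Staging deploy = LS_Load testing = 14; LS_Staging deploy = 14−14 = 0
LF_Security audit = LS_Load testing = 14; LS_Security audit = 14−3 = 11
Slack_Security audit = LS_Security audit − ES_Security audit = 11 − 0 = 11

11 hours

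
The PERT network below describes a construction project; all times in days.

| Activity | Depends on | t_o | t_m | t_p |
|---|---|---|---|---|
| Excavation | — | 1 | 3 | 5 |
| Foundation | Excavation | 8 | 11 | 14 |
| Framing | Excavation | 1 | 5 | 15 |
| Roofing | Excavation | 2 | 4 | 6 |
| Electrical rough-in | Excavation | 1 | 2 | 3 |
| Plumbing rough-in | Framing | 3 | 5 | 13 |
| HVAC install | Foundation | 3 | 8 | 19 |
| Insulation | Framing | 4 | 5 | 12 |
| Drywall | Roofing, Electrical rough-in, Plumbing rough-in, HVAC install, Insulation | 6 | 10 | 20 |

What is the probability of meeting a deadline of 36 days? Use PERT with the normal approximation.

te_Excavation = (1 + 4·3 + 5)/6 = 18/6 = 3; σ²_Excavation = ((5−1)/6)² = 0.444
te_Foundation = (8 + 4·11 + 14)/6 = 66/6 = 11; σ²_Foundation = ((14−8)/6)² = 1.000
te_Framing = (1 + 4·5 + 15)/6 = 36/6 = 6; σ²_Framing = ((15−1)/6)² = 5.444
te_Roofing = (2 + 4·4 + 6)/6 = 24/6 = 4; σ²_Roofing = ((6−2)/6)² = 0.444
te_Electrical rough-in = (1 + 4·2 + 3)/6 = 12/6 = 2; σ²_Electrical rough-in = ((3−1)/6)² = 0.111
te_Plumbing rough-in = (3 + 4·5 + 13)/6 = 36/6 = 6; σ²_Plumbing rough-in = ((13−3)/6)² = 2.778
te_HVAC install = (3 + 4·8 + 19)/6 = 54/6 = 9; σ²_HVAC install = ((19−3)/6)² = 7.111
te_Insulation = (4 + 4·5 + 12)/6 = 36/6 = 6; σ²_Insulation = ((12−4)/6)² = 1.778
te_Drywall = (6 + 4·10 + 20)/6 = 66/6 = 11; σ²_Drywall = ((20−6)/6)² = 5.444

Forward pass:
ES_Excavation = 0; EF_Excavation = 3
ES_Foundation = 3; EF_Foundation = 3+11 = 14
ES_Framing = 3; EF_Framing = 3+6 = 9
ES_Roofing = 3; EF_Roofing = 3+4 = 7
ES_Electrical rough-in = 3; EF_Electrical rough-in = 3+2 = 5
ES_Plumbing rough-in = 9; EF_Plumbing rough-in = 9+6 = 15
ES_HVAC install = 14; EF_HVAC install = 14+9 = 23
ES_Insulation = 9; EF_Insulation = 9+6 = 15
ES_Drywall = max(EF_Roofing=7, EF_Electrical rough-in=5, EF_Plumbing rough-in=15, EF_HVAC install=23, EF_Insulation=15) = 23; EF_Drywall = 23+11 = 34
Expected project duration μ = 34 days. Critical path: Excavation → Foundation → HVAC install → Drywall.

Variance along critical path = 0.444 + 1.000 + 7.111 + 5.444 = 14.000; σ = √14.000 = 3.742 days.
Z = (36 − 34) / 3.742 = 0.535
P(T ≤ 36) = Φ(0.535) ≈ 0.704

0.704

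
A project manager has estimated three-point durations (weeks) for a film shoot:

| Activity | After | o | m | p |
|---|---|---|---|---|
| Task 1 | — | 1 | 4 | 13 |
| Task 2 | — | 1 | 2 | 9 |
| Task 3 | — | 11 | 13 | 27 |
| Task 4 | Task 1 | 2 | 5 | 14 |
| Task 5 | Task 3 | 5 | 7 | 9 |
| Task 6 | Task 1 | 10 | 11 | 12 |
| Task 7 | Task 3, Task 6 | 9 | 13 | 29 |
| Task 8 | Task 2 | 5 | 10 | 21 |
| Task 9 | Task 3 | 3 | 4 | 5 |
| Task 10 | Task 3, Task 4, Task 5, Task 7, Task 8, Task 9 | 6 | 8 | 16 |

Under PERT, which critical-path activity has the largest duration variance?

Task 7

te_Task 1 = (1 + 4·4 + 13)/6 = 30/6 = 5; σ²_Task 1 = ((13−1)/6)² = 4.000
te_Task 2 = (1 + 4·2 + 9)/6 = 18/6 = 3; σ²_Task 2 = ((9−1)/6)² = 1.778
te_Task 3 = (11 + 4·13 + 27)/6 = 90/6 = 15; σ²_Task 3 = ((27−11)/6)² = 7.111
te_Task 4 = (2 + 4·5 + 14)/6 = 36/6 = 6; σ²_Task 4 = ((14−2)/6)² = 4.000
te_Task 5 = (5 + 4·7 + 9)/6 = 42/6 = 7; σ²_Task 5 = ((9−5)/6)² = 0.444
te_Task 6 = (10 + 4·11 + 12)/6 = 66/6 = 11; σ²_Task 6 = ((12−10)/6)² = 0.111
te_Task 7 = (9 + 4·13 + 29)/6 = 90/6 = 15; σ²_Task 7 = ((29−9)/6)² = 11.111
te_Task 8 = (5 + 4·10 + 21)/6 = 66/6 = 11; σ²_Task 8 = ((21−5)/6)² = 7.111
te_Task 9 = (3 + 4·4 + 5)/6 = 24/6 = 4; σ²_Task 9 = ((5−3)/6)² = 0.111
te_Task 10 = (6 + 4·8 + 16)/6 = 54/6 = 9; σ²_Task 10 = ((16−6)/6)² = 2.778

Forward pass:
ES_Task 1 = 0; EF_Task 1 = 5
ES_Task 2 = 0; EF_Task 2 = 3
ES_Task 3 = 0; EF_Task 3 = 15
ES_Task 4 = 5; EF_Task 4 = 5+6 = 11
ES_Task 5 = 15; EF_Task 5 = 15+7 = 22
ES_Task 6 = 5; EF_Task 6 = 5+11 = 16
ES_Task 7 = max(EF_Task 3=15, EF_Task 6=16) = 16; EF_Task 7 = 16+15 = 31
ES_Task 8 = 3; EF_Task 8 = 3+11 = 14
ES_Task 9 = 15; EF_Task 9 = 15+4 = 19
ES_Task 10 = max(EF_Task 3=15, EF_Task 4=11, EF_Task 5=22, EF_Task 7=31, EF_Task 8=14, EF_Task 9=19) = 31; EF_Task 10 = 31+9 = 40
Expected project duration μ = 40 weeks. Critical path: Task 1 → Task 6 → Task 7 → Task 10.

Variances on critical path: σ²_Task 1=4.000, σ²_Task 6=0.111, σ²_Task 7=11.111, σ²_Task 10=2.778.
Largest is σ²_Task 7 = 11.111.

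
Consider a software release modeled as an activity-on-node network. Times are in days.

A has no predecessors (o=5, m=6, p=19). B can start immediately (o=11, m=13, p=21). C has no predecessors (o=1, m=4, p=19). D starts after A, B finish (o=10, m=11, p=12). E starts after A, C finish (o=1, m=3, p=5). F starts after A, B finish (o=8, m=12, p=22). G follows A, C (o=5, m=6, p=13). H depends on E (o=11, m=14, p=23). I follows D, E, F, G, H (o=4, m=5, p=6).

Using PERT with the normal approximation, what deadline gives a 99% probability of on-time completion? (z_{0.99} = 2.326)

38.7 days

te_A = (5 + 4·6 + 19)/6 = 48/6 = 8; σ²_A = ((19−5)/6)² = 5.444
te_B = (11 + 4·13 + 21)/6 = 84/6 = 14; σ²_B = ((21−11)/6)² = 2.778
te_C = (1 + 4·4 + 19)/6 = 36/6 = 6; σ²_C = ((19−1)/6)² = 9.000
te_D = (10 + 4·11 + 12)/6 = 66/6 = 11; σ²_D = ((12−10)/6)² = 0.111
te_E = (1 + 4·3 + 5)/6 = 18/6 = 3; σ²_E = ((5−1)/6)² = 0.444
te_F = (8 + 4·12 + 22)/6 = 78/6 = 13; σ²_F = ((22−8)/6)² = 5.444
te_G = (5 + 4·6 + 13)/6 = 42/6 = 7; σ²_G = ((13−5)/6)² = 1.778
te_H = (11 + 4·14 + 23)/6 = 90/6 = 15; σ²_H = ((23−11)/6)² = 4.000
te_I = (4 + 4·5 + 6)/6 = 30/6 = 5; σ²_I = ((6−4)/6)² = 0.111

Forward pass:
ES_A = 0; EF_A = 8
ES_B = 0; EF_B = 14
ES_C = 0; EF_C = 6
ES_D = max(EF_A=8, EF_B=14) = 14; EF_D = 14+11 = 25
ES_E = max(EF_A=8, EF_C=6) = 8; EF_E = 8+3 = 11
ES_F = max(EF_A=8, EF_B=14) = 14; EF_F = 14+13 = 27
ES_G = max(EF_A=8, EF_C=6) = 8; EF_G = 8+7 = 15
ES_H = 11; EF_H = 11+15 = 26
ES_I = max(EF_D=25, EF_E=11, EF_F=27, EF_G=15, EF_H=26) = 27; EF_I = 27+5 = 32
Expected project duration μ = 32 days. Critical path: B → F → I.

Variance along critical path = 2.778 + 5.444 + 0.111 = 8.333; σ = 2.887 days.
D = μ + z·σ = 32 + 2.326·2.887 = 38.7 days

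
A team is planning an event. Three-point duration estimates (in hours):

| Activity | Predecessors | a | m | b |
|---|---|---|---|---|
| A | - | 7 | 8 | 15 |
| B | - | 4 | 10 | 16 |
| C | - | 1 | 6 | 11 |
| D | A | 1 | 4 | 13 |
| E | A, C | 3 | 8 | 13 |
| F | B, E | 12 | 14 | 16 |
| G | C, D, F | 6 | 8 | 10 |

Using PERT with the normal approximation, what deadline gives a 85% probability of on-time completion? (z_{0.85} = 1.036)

41.4 hours

te_A = (7 + 4·8 + 15)/6 = 54/6 = 9; σ²_A = ((15−7)/6)² = 1.778
te_B = (4 + 4·10 + 16)/6 = 60/6 = 10; σ²_B = ((16−4)/6)² = 4.000
te_C = (1 + 4·6 + 11)/6 = 36/6 = 6; σ²_C = ((11−1)/6)² = 2.778
te_D = (1 + 4·4 + 13)/6 = 30/6 = 5; σ²_D = ((13−1)/6)² = 4.000
te_E = (3 + 4·8 + 13)/6 = 48/6 = 8; σ²_E = ((13−3)/6)² = 2.778
te_F = (12 + 4·14 + 16)/6 = 84/6 = 14; σ²_F = ((16−12)/6)² = 0.444
te_G = (6 + 4·8 + 10)/6 = 48/6 = 8; σ²_G = ((10−6)/6)² = 0.444

Forward pass:
ES_A = 0; EF_A = 9
ES_B = 0; EF_B = 10
ES_C = 0; EF_C = 6
ES_D = 9; EF_D = 9+5 = 14
ES_E = max(EF_A=9, EF_C=6) = 9; EF_E = 9+8 = 17
ES_F = max(EF_B=10, EF_E=17) = 17; EF_F = 17+14 = 31
ES_G = max(EF_C=6, EF_D=14, EF_F=31) = 31; EF_G = 31+8 = 39
Expected project duration μ = 39 hours. Critical path: A → E → F → G.

Variance along critical path = 1.778 + 2.778 + 0.444 + 0.444 = 5.444; σ = 2.333 hours.
D = μ + z·σ = 39 + 1.036·2.333 = 41.4 hours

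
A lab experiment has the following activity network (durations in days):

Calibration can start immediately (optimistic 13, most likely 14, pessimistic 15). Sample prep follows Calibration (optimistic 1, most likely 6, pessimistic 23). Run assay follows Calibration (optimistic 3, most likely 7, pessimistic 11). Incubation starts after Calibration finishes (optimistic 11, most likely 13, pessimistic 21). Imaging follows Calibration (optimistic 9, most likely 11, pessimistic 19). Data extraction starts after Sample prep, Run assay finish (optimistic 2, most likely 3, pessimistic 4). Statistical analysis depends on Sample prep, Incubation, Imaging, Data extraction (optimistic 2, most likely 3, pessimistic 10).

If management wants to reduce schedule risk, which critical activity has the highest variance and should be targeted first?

te_Calibration = (13 + 4·14 + 15)/6 = 84/6 = 14; σ²_Calibration = ((15−13)/6)² = 0.111
te_Sample prep = (1 + 4·6 + 23)/6 = 48/6 = 8; σ²_Sample prep = ((23−1)/6)² = 13.444
te_Run assay = (3 + 4·7 + 11)/6 = 42/6 = 7; σ²_Run assay = ((11−3)/6)² = 1.778
te_Incubation = (11 + 4·13 + 21)/6 = 84/6 = 14; σ²_Incubation = ((21−11)/6)² = 2.778
te_Imaging = (9 + 4·11 + 19)/6 = 72/6 = 12; σ²_Imaging = ((19−9)/6)² = 2.778
te_Data extraction = (2 + 4·3 + 4)/6 = 18/6 = 3; σ²_Data extraction = ((4−2)/6)² = 0.111
te_Statistical analysis = (2 + 4·3 + 10)/6 = 24/6 = 4; σ²_Statistical analysis = ((10−2)/6)² = 1.778

Forward pass:
ES_Calibration = 0; EF_Calibration = 14
ES_Sample prep = 14; EF_Sample prep = 14+8 = 22
ES_Run assay = 14; EF_Run assay = 14+7 = 21
ES_Incubation = 14; EF_Incubation = 14+14 = 28
ES_Imaging = 14; EF_Imaging = 14+12 = 26
ES_Data extraction = max(EF_Sample prep=22, EF_Run assay=21) = 22; EF_Data extraction = 22+3 = 25
ES_Statistical analysis = max(EF_Sample prep=22, EF_Incubation=28, EF_Imaging=26, EF_Data extraction=25) = 28; EF_Statistical analysis = 28+4 = 32
Expected project duration μ = 32 days. Critical path: Calibration → Incubation → Statistical analysis.

Variances on critical path: σ²_Calibration=0.111, σ²_Incubation=2.778, σ²_Statistical analysis=1.778.
Largest is σ²_Incubation = 2.778.

Incubation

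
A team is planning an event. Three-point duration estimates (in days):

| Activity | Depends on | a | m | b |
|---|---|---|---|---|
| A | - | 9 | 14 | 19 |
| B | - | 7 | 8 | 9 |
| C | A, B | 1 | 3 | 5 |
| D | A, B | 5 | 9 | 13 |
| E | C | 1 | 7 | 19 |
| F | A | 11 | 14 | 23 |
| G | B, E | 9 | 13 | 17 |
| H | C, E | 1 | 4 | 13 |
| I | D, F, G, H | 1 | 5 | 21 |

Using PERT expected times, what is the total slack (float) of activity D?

te_A = (9 + 4·14 + 19)/6 = 84/6 = 14
te_B = (7 + 4·8 + 9)/6 = 48/6 = 8
te_C = (1 + 4·3 + 5)/6 = 18/6 = 3
te_D = (5 + 4·9 + 13)/6 = 54/6 = 9
te_E = (1 + 4·7 + 19)/6 = 48/6 = 8
te_F = (11 + 4·14 + 23)/6 = 90/6 = 15
te_G = (9 + 4·13 + 17)/6 = 78/6 = 13
te_H = (1 + 4·4 + 13)/6 = 30/6 = 5
te_I = (1 + 4·5 + 21)/6 = 42/6 = 7

Forward pass:
ES_A = 0; EF_A = 14
ES_B = 0; EF_B = 8
ES_C = max(EF_A=14, EF_B=8) = 14; EF_C = 14+3 = 17
ES_D = max(EF_A=14, EF_B=8) = 14; EF_D = 14+9 = 23
ES_E = 17; EF_E = 17+8 = 25
ES_F = 14; EF_F = 14+15 = 29
ES_G = max(EF_B=8, EF_E=25) = 25; EF_G = 25+13 = 38
ES_H = max(EF_C=17, EF_E=25) = 25; EF_H = 25+5 = 30
ES_I = max(EF_D=23, EF_F=29, EF_G=38, EF_H=30) = 38; EF_I = 38+7 = 45
Expected project duration μ = 45 days. Critical path: A → C → E → G → I.

Backward pass:
LF_I = 45; LS_I = 45−7 = 38
LF_H = LS_I = 38; LS_H = 38−5 = 33
LF_G = LS_I = 38; LS_G = 38−13 = 25
LF_F = LS_I = 38; LS_F = 38−15 = 23
LF_E = min(LS_G=25, LS_H=33) = 25; LS_E = 25−8 = 17
LF_D = LS_I = 38; LS_D = 38−9 = 29
LF_C = min(LS_E=17, LS_H=33) = 17; LS_C = 17−3 = 14
LF_B = min(LS_C=14, LS_D=29, LS_G=25) = 14; LS_B = 14−8 = 6
LF_A = min(LS_C=14, LS_D=29, LS_F=23) = 14; LS_A = 14−14 = 0
Slack_D = LS_D − ES_D = 29 − 14 = 15

15 days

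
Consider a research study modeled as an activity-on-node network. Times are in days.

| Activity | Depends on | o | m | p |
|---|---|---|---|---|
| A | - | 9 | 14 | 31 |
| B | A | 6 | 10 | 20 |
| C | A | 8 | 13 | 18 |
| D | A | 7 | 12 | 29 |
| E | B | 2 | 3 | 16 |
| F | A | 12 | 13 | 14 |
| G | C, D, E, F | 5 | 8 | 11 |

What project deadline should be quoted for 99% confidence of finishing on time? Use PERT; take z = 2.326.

te_A = (9 + 4·14 + 31)/6 = 96/6 = 16; σ²_A = ((31−9)/6)² = 13.444
te_B = (6 + 4·10 + 20)/6 = 66/6 = 11; σ²_B = ((20−6)/6)² = 5.444
te_C = (8 + 4·13 + 18)/6 = 78/6 = 13; σ²_C = ((18−8)/6)² = 2.778
te_D = (7 + 4·12 + 29)/6 = 84/6 = 14; σ²_D = ((29−7)/6)² = 13.444
te_E = (2 + 4·3 + 16)/6 = 30/6 = 5; σ²_E = ((16−2)/6)² = 5.444
te_F = (12 + 4·13 + 14)/6 = 78/6 = 13; σ²_F = ((14−12)/6)² = 0.111
te_G = (5 + 4·8 + 11)/6 = 48/6 = 8; σ²_G = ((11−5)/6)² = 1.000

Forward pass:
ES_A = 0; EF_A = 16
ES_B = 16; EF_B = 16+11 = 27
ES_C = 16; EF_C = 16+13 = 29
ES_D = 16; EF_D = 16+14 = 30
ES_E = 27; EF_E = 27+5 = 32
ES_F = 16; EF_F = 16+13 = 29
ES_G = max(EF_C=29, EF_D=30, EF_E=32, EF_F=29) = 32; EF_G = 32+8 = 40
Expected project duration μ = 40 days. Critical path: A → B → E → G.

Variance along critical path = 13.444 + 5.444 + 5.444 + 1.000 = 25.333; σ = 5.033 days.
D = μ + z·σ = 40 + 2.326·5.033 = 51.7 days

51.7 days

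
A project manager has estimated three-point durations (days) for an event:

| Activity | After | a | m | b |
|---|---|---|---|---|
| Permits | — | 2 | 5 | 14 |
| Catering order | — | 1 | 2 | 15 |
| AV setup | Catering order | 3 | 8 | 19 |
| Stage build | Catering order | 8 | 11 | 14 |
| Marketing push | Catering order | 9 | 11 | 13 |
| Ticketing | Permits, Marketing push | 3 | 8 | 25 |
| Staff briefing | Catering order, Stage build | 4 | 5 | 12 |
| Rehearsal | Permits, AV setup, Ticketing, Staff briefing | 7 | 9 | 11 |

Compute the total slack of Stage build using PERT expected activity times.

te_Permits = (2 + 4·5 + 14)/6 = 36/6 = 6
te_Catering order = (1 + 4·2 + 15)/6 = 24/6 = 4
te_AV setup = (3 + 4·8 + 19)/6 = 54/6 = 9
te_Stage build = (8 + 4·11 + 14)/6 = 66/6 = 11
te_Marketing push = (9 + 4·11 + 13)/6 = 66/6 = 11
te_Ticketing = (3 + 4·8 + 25)/6 = 60/6 = 10
te_Staff briefing = (4 + 4·5 + 12)/6 = 36/6 = 6
te_Rehearsal = (7 + 4·9 + 11)/6 = 54/6 = 9

Forward pass:
ES_Permits = 0; EF_Permits = 6
ES_Catering order = 0; EF_Catering order = 4
ES_AV setup = 4; EF_AV setup = 4+9 = 13
ES_Stage build = 4; EF_Stage build = 4+11 = 15
ES_Marketing push = 4; EF_Marketing push = 4+11 = 15
ES_Ticketing = max(EF_Permits=6, EF_Marketing push=15) = 15; EF_Ticketing = 15+10 = 25
ES_Staff briefing = max(EF_Catering order=4, EF_Stage build=15) = 15; EF_Staff briefing = 15+6 = 21
ES_Rehearsal = max(EF_Permits=6, EF_AV setup=13, EF_Ticketing=25, EF_Staff briefing=21) = 25; EF_Rehearsal = 25+9 = 34
Expected project duration μ = 34 days. Critical path: Catering order → Marketing push → Ticketing → Rehearsal.

Backward pass:
LF_Rehearsal = 34; LS_Rehearsal = 34−9 = 25
LF_Staff briefing = LS_Rehearsal = 25; LS_Staff briefing = 25−6 = 19
LF_Ticketing = LS_Rehearsal = 25; LS_Ticketing = 25−10 = 15
LF_Marketing push = LS_Ticketing = 15; LS_Marketing push = 15−11 = 4
LF_Stage build = LS_Staff briefing = 19; LS_Stage build = 19−11 = 8
LF_AV setup = LS_Rehearsal = 25; LS_AV setup = 25−9 = 16
LF_Catering order = min(LS_AV setup=16, LS_Stage build=8, LS_Marketing push=4, LS_Staff briefing=19) = 4; LS_Catering order = 4−4 = 0
LF_Permits = min(LS_Ticketing=15, LS_Rehearsal=25) = 15; LS_Permits = 15−6 = 9
Slack_Stage build = LS_Stage build − ES_Stage build = 8 − 4 = 4

4 days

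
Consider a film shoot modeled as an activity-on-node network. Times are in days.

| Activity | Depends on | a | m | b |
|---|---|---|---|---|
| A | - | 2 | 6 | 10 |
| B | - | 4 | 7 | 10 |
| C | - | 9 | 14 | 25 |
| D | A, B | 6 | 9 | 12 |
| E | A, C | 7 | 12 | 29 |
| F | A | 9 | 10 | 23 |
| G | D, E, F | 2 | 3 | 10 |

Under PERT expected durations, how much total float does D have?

13 days

te_A = (2 + 4·6 + 10)/6 = 36/6 = 6
te_B = (4 + 4·7 + 10)/6 = 42/6 = 7
te_C = (9 + 4·14 + 25)/6 = 90/6 = 15
te_D = (6 + 4·9 + 12)/6 = 54/6 = 9
te_E = (7 + 4·12 + 29)/6 = 84/6 = 14
te_F = (9 + 4·10 + 23)/6 = 72/6 = 12
te_G = (2 + 4·3 + 10)/6 = 24/6 = 4

Forward pass:
ES_A = 0; EF_A = 6
ES_B = 0; EF_B = 7
ES_C = 0; EF_C = 15
ES_D = max(EF_A=6, EF_B=7) = 7; EF_D = 7+9 = 16
ES_E = max(EF_A=6, EF_C=15) = 15; EF_E = 15+14 = 29
ES_F = 6; EF_F = 6+12 = 18
ES_G = max(EF_D=16, EF_E=29, EF_F=18) = 29; EF_G = 29+4 = 33
Expected project duration μ = 33 days. Critical path: C → E → G.

Backward pass:
LF_G = 33; LS_G = 33−4 = 29
LF_F = LS_G = 29; LS_F = 29−12 = 17
LF_E = LS_G = 29; LS_E = 29−14 = 15
LF_D = LS_G = 29; LS_D = 29−9 = 20
LF_C = LS_E = 15; LS_C = 15−15 = 0
LF_B = LS_D = 20; LS_B = 20−7 = 13
LF_A = min(LS_D=20, LS_E=15, LS_F=17) = 15; LS_A = 15−6 = 9
Slack_D = LS_D − ES_D = 20 − 7 = 13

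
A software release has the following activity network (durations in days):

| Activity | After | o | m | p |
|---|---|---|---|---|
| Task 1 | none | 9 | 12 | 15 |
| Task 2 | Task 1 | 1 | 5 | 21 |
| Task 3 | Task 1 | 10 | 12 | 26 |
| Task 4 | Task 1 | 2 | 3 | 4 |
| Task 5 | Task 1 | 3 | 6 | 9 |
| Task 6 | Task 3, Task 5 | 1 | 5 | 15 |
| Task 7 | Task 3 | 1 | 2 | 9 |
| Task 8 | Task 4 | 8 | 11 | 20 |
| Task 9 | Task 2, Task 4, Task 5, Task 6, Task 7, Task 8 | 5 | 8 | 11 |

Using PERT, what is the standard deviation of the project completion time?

3.82 days

te_Task 1 = (9 + 4·12 + 15)/6 = 72/6 = 12; σ²_Task 1 = ((15−9)/6)² = 1.000
te_Task 2 = (1 + 4·5 + 21)/6 = 42/6 = 7; σ²_Task 2 = ((21−1)/6)² = 11.111
te_Task 3 = (10 + 4·12 + 26)/6 = 84/6 = 14; σ²_Task 3 = ((26−10)/6)² = 7.111
te_Task 4 = (2 + 4·3 + 4)/6 = 18/6 = 3; σ²_Task 4 = ((4−2)/6)² = 0.111
te_Task 5 = (3 + 4·6 + 9)/6 = 36/6 = 6; σ²_Task 5 = ((9−3)/6)² = 1.000
te_Task 6 = (1 + 4·5 + 15)/6 = 36/6 = 6; σ²_Task 6 = ((15−1)/6)² = 5.444
te_Task 7 = (1 + 4·2 + 9)/6 = 18/6 = 3; σ²_Task 7 = ((9−1)/6)² = 1.778
te_Task 8 = (8 + 4·11 + 20)/6 = 72/6 = 12; σ²_Task 8 = ((20−8)/6)² = 4.000
te_Task 9 = (5 + 4·8 + 11)/6 = 48/6 = 8; σ²_Task 9 = ((11−5)/6)² = 1.000

Forward pass:
ES_Task 1 = 0; EF_Task 1 = 12
ES_Task 2 = 12; EF_Task 2 = 12+7 = 19
ES_Task 3 = 12; EF_Task 3 = 12+14 = 26
ES_Task 4 = 12; EF_Task 4 = 12+3 = 15
ES_Task 5 = 12; EF_Task 5 = 12+6 = 18
ES_Task 6 = max(EF_Task 3=26, EF_Task 5=18) = 26; EF_Task 6 = 26+6 = 32
ES_Task 7 = 26; EF_Task 7 = 26+3 = 29
ES_Task 8 = 15; EF_Task 8 = 15+12 = 27
ES_Task 9 = max(EF_Task 2=19, EF_Task 4=15, EF_Task 5=18, EF_Task 6=32, EF_Task 7=29, EF_Task 8=27) = 32; EF_Task 9 = 32+8 = 40
Expected project duration μ = 40 days. Critical path: Task 1 → Task 3 → Task 6 → Task 9.

Variance along critical path = 1.000 + 7.111 + 5.444 + 1.000 = 14.556
σ = √14.556 = 3.815 days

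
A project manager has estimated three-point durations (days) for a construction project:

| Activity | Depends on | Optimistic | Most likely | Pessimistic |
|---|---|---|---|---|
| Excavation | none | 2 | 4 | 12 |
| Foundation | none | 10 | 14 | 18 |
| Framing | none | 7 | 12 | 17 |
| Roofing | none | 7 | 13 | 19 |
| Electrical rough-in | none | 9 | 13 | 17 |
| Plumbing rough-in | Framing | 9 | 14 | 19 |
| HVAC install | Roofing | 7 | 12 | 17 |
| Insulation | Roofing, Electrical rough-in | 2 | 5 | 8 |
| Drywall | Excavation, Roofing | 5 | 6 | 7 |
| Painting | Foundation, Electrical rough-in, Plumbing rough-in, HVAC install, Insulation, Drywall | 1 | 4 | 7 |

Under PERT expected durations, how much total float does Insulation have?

te_Excavation = (2 + 4·4 + 12)/6 = 30/6 = 5
te_Foundation = (10 + 4·14 + 18)/6 = 84/6 = 14
te_Framing = (7 + 4·12 + 17)/6 = 72/6 = 12
te_Roofing = (7 + 4·13 + 19)/6 = 78/6 = 13
te_Electrical rough-in = (9 + 4·13 + 17)/6 = 78/6 = 13
te_Plumbing rough-in = (9 + 4·14 + 19)/6 = 84/6 = 14
te_HVAC install = (7 + 4·12 + 17)/6 = 72/6 = 12
te_Insulation = (2 + 4·5 + 8)/6 = 30/6 = 5
te_Drywall = (5 + 4·6 + 7)/6 = 36/6 = 6
te_Painting = (1 + 4·4 + 7)/6 = 24/6 = 4

Forward pass:
ES_Excavation = 0; EF_Excavation = 5
ES_Foundation = 0; EF_Foundation = 14
ES_Framing = 0; EF_Framing = 12
ES_Roofing = 0; EF_Roofing = 13
ES_Electrical rough-in = 0; EF_Electrical rough-in = 13
ES_Plumbing rough-in = 12; EF_Plumbing rough-in = 12+14 = 26
ES_HVAC install = 13; EF_HVAC install = 13+12 = 25
ES_Insulation = max(EF_Roofing=13, EF_Electrical rough-in=13) = 13; EF_Insulation = 13+5 = 18
ES_Drywall = max(EF_Excavation=5, EF_Roofing=13) = 13; EF_Drywall = 13+6 = 19
ES_Painting = max(EF_Foundation=14, EF_Electrical rough-in=13, EF_Plumbing rough-in=26, EF_HVAC install=25, EF_Insulation=18, EF_Drywall=19) = 26; EF_Painting = 26+4 = 30
Expected project duration μ = 30 days. Critical path: Framing → Plumbing rough-in → Painting.

Backward pass:
LF_Painting = 30; LS_Painting = 30−4 = 26
LF_Drywall = LS_Painting = 26; LS_Drywall = 26−6 = 20
LF_Insulation = LS_Painting = 26; LS_Insulation = 26−5 = 21
LF_HVAC install = LS_Painting = 26; LS_HVAC install = 26−12 = 14
LF_Plumbing rough-in = LS_Painting = 26; LS_Plumbing rough-in = 26−14 = 12
LF_Electrical rough-in = min(LS_Insulation=21, LS_Painting=26) = 21; LS_Electrical rough-in = 21−13 = 8
LF_Roofing = min(LS_HVAC install=14, LS_Insulation=21, LS_Drywall=20) = 14; LS_Roofing = 14−13 = 1
LF_Framing = LS_Plumbing rough-in = 12; LS_Framing = 12−12 = 0
LF_Foundation = LS_Painting = 26; LS_Foundation = 26−14 = 12
LF_Excavation = LS_Drywall = 20; LS_Excavation = 20−5 = 15
Slack_Insulation = LS_Insulation − ES_Insulation = 21 − 13 = 8

8 days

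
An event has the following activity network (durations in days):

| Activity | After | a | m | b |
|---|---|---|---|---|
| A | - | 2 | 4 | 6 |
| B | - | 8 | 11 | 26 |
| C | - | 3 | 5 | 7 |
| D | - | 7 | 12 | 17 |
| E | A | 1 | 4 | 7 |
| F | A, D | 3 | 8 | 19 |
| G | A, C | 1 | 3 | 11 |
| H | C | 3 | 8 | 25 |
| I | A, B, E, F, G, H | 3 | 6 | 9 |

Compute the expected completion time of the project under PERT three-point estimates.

27 days

te_A = (2 + 4·4 + 6)/6 = 24/6 = 4
te_B = (8 + 4·11 + 26)/6 = 78/6 = 13
te_C = (3 + 4·5 + 7)/6 = 30/6 = 5
te_D = (7 + 4·12 + 17)/6 = 72/6 = 12
te_E = (1 + 4·4 + 7)/6 = 24/6 = 4
te_F = (3 + 4·8 + 19)/6 = 54/6 = 9
te_G = (1 + 4·3 + 11)/6 = 24/6 = 4
te_H = (3 + 4·8 + 25)/6 = 60/6 = 10
te_I = (3 + 4·6 + 9)/6 = 36/6 = 6

Forward pass:
ES_A = 0; EF_A = 4
ES_B = 0; EF_B = 13
ES_C = 0; EF_C = 5
ES_D = 0; EF_D = 12
ES_E = 4; EF_E = 4+4 = 8
ES_F = max(EF_A=4, EF_D=12) = 12; EF_F = 12+9 = 21
ES_G = max(EF_A=4, EF_C=5) = 5; EF_G = 5+4 = 9
ES_H = 5; EF_H = 5+10 = 15
ES_I = max(EF_A=4, EF_B=13, EF_E=8, EF_F=21, EF_G=9, EF_H=15) = 21; EF_I = 21+6 = 27
Expected project duration μ = 27 days. Critical path: D → F → I.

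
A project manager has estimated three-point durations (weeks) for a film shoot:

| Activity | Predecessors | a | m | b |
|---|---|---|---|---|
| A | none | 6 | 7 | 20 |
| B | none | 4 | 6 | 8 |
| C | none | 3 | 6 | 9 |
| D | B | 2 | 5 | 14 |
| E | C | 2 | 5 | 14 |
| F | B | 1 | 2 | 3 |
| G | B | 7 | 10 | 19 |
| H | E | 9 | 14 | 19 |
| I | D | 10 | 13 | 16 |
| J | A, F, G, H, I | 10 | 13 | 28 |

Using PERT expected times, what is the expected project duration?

41 weeks

te_A = (6 + 4·7 + 20)/6 = 54/6 = 9
te_B = (4 + 4·6 + 8)/6 = 36/6 = 6
te_C = (3 + 4·6 + 9)/6 = 36/6 = 6
te_D = (2 + 4·5 + 14)/6 = 36/6 = 6
te_E = (2 + 4·5 + 14)/6 = 36/6 = 6
te_F = (1 + 4·2 + 3)/6 = 12/6 = 2
te_G = (7 + 4·10 + 19)/6 = 66/6 = 11
te_H = (9 + 4·14 + 19)/6 = 84/6 = 14
te_I = (10 + 4·13 + 16)/6 = 78/6 = 13
te_J = (10 + 4·13 + 28)/6 = 90/6 = 15

Forward pass:
ES_A = 0; EF_A = 9
ES_B = 0; EF_B = 6
ES_C = 0; EF_C = 6
ES_D = 6; EF_D = 6+6 = 12
ES_E = 6; EF_E = 6+6 = 12
ES_F = 6; EF_F = 6+2 = 8
ES_G = 6; EF_G = 6+11 = 17
ES_H = 12; EF_H = 12+14 = 26
ES_I = 12; EF_I = 12+13 = 25
ES_J = max(EF_A=9, EF_F=8, EF_G=17, EF_H=26, EF_I=25) = 26; EF_J = 26+15 = 41
Expected project duration μ = 41 weeks. Critical path: C → E → H → J.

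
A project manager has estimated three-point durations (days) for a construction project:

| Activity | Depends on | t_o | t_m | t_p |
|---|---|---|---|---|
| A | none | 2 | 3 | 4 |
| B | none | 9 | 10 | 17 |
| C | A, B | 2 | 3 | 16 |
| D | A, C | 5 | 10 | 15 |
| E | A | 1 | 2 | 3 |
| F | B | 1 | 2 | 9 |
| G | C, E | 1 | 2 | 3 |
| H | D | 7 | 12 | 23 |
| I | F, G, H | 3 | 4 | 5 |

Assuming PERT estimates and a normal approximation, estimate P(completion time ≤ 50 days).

0.954

te_A = (2 + 4·3 + 4)/6 = 18/6 = 3; σ²_A = ((4−2)/6)² = 0.111
te_B = (9 + 4·10 + 17)/6 = 66/6 = 11; σ²_B = ((17−9)/6)² = 1.778
te_C = (2 + 4·3 + 16)/6 = 30/6 = 5; σ²_C = ((16−2)/6)² = 5.444
te_D = (5 + 4·10 + 15)/6 = 60/6 = 10; σ²_D = ((15−5)/6)² = 2.778
te_E = (1 + 4·2 + 3)/6 = 12/6 = 2; σ²_E = ((3−1)/6)² = 0.111
te_F = (1 + 4·2 + 9)/6 = 18/6 = 3; σ²_F = ((9−1)/6)² = 1.778
te_G = (1 + 4·2 + 3)/6 = 12/6 = 2; σ²_G = ((3−1)/6)² = 0.111
te_H = (7 + 4·12 + 23)/6 = 78/6 = 13; σ²_H = ((23−7)/6)² = 7.111
te_I = (3 + 4·4 + 5)/6 = 24/6 = 4; σ²_I = ((5−3)/6)² = 0.111

Forward pass:
ES_A = 0; EF_A = 3
ES_B = 0; EF_B = 11
ES_C = max(EF_A=3, EF_B=11) = 11; EF_C = 11+5 = 16
ES_D = max(EF_A=3, EF_C=16) = 16; EF_D = 16+10 = 26
ES_E = 3; EF_E = 3+2 = 5
ES_F = 11; EF_F = 11+3 = 14
ES_G = max(EF_C=16, EF_E=5) = 16; EF_G = 16+2 = 18
ES_H = 26; EF_H = 26+13 = 39
ES_I = max(EF_F=14, EF_G=18, EF_H=39) = 39; EF_I = 39+4 = 43
Expected project duration μ = 43 days. Critical path: B → C → D → H → I.

Variance along critical path = 1.778 + 5.444 + 2.778 + 7.111 + 0.111 = 17.222; σ = √17.222 = 4.150 days.
Z = (50 − 43) / 4.150 = 1.687
P(T ≤ 50) = Φ(1.687) ≈ 0.954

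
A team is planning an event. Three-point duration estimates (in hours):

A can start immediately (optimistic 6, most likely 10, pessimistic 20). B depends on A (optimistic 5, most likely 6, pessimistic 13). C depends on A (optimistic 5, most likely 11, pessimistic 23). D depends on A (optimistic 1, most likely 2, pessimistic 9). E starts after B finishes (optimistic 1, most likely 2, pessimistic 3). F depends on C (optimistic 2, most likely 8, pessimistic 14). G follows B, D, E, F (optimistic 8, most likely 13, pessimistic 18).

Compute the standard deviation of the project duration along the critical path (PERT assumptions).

4.61 hours

te_A = (6 + 4·10 + 20)/6 = 66/6 = 11; σ²_A = ((20−6)/6)² = 5.444
te_B = (5 + 4·6 + 13)/6 = 42/6 = 7; σ²_B = ((13−5)/6)² = 1.778
te_C = (5 + 4·11 + 23)/6 = 72/6 = 12; σ²_C = ((23−5)/6)² = 9.000
te_D = (1 + 4·2 + 9)/6 = 18/6 = 3; σ²_D = ((9−1)/6)² = 1.778
te_E = (1 + 4·2 + 3)/6 = 12/6 = 2; σ²_E = ((3−1)/6)² = 0.111
te_F = (2 + 4·8 + 14)/6 = 48/6 = 8; σ²_F = ((14−2)/6)² = 4.000
te_G = (8 + 4·13 + 18)/6 = 78/6 = 13; σ²_G = ((18−8)/6)² = 2.778

Forward pass:
ES_A = 0; EF_A = 11
ES_B = 11; EF_B = 11+7 = 18
ES_C = 11; EF_C = 11+12 = 23
ES_D = 11; EF_D = 11+3 = 14
ES_E = 18; EF_E = 18+2 = 20
ES_F = 23; EF_F = 23+8 = 31
ES_G = max(EF_B=18, EF_D=14, EF_E=20, EF_F=31) = 31; EF_G = 31+13 = 44
Expected project duration μ = 44 hours. Critical path: A → C → F → G.

Variance along critical path = 5.444 + 9.000 + 4.000 + 2.778 = 21.222
σ = √21.222 = 4.607 hours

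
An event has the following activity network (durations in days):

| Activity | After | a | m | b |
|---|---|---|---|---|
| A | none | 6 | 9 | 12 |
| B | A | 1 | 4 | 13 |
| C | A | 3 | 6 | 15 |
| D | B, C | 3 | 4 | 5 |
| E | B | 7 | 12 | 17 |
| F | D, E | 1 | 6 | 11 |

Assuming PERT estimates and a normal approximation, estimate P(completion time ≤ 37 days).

te_A = (6 + 4·9 + 12)/6 = 54/6 = 9; σ²_A = ((12−6)/6)² = 1.000
te_B = (1 + 4·4 + 13)/6 = 30/6 = 5; σ²_B = ((13−1)/6)² = 4.000
te_C = (3 + 4·6 + 15)/6 = 42/6 = 7; σ²_C = ((15−3)/6)² = 4.000
te_D = (3 + 4·4 + 5)/6 = 24/6 = 4; σ²_D = ((5−3)/6)² = 0.111
te_E = (7 + 4·12 + 17)/6 = 72/6 = 12; σ²_E = ((17−7)/6)² = 2.778
te_F = (1 + 4·6 + 11)/6 = 36/6 = 6; σ²_F = ((11−1)/6)² = 2.778

Forward pass:
ES_A = 0; EF_A = 9
ES_B = 9; EF_B = 9+5 = 14
ES_C = 9; EF_C = 9+7 = 16
ES_D = max(EF_B=14, EF_C=16) = 16; EF_D = 16+4 = 20
ES_E = 14; EF_E = 14+12 = 26
ES_F = max(EF_D=20, EF_E=26) = 26; EF_F = 26+6 = 32
Expected project duration μ = 32 days. Critical path: A → B → E → F.

Variance along critical path = 1.000 + 4.000 + 2.778 + 2.778 = 10.556; σ = √10.556 = 3.249 days.
Z = (37 − 32) / 3.249 = 1.539
P(T ≤ 37) = Φ(1.539) ≈ 0.938

0.938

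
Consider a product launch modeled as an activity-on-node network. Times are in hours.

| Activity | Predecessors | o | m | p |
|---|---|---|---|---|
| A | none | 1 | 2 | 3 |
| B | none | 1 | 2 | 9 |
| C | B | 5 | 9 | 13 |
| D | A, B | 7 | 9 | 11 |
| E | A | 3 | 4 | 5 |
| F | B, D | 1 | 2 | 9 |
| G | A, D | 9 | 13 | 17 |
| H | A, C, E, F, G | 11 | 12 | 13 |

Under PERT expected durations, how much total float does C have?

13 hours

te_A = (1 + 4·2 + 3)/6 = 12/6 = 2
te_B = (1 + 4·2 + 9)/6 = 18/6 = 3
te_C = (5 + 4·9 + 13)/6 = 54/6 = 9
te_D = (7 + 4·9 + 11)/6 = 54/6 = 9
te_E = (3 + 4·4 + 5)/6 = 24/6 = 4
te_F = (1 + 4·2 + 9)/6 = 18/6 = 3
te_G = (9 + 4·13 + 17)/6 = 78/6 = 13
te_H = (11 + 4·12 + 13)/6 = 72/6 = 12

Forward pass:
ES_A = 0; EF_A = 2
ES_B = 0; EF_B = 3
ES_C = 3; EF_C = 3+9 = 12
ES_D = max(EF_A=2, EF_B=3) = 3; EF_D = 3+9 = 12
ES_E = 2; EF_E = 2+4 = 6
ES_F = max(EF_B=3, EF_D=12) = 12; EF_F = 12+3 = 15
ES_G = max(EF_A=2, EF_D=12) = 12; EF_G = 12+13 = 25
ES_H = max(EF_A=2, EF_C=12, EF_E=6, EF_F=15, EF_G=25) = 25; EF_H = 25+12 = 37
Expected project duration μ = 37 hours. Critical path: B → D → G → H.

Backward pass:
LF_H = 37; LS_H = 37−12 = 25
LF_G = LS_H = 25; LS_G = 25−13 = 12
LF_F = LS_H = 25; LS_F = 25−3 = 22
LF_E = LS_H = 25; LS_E = 25−4 = 21
LF_D = min(LS_F=22, LS_G=12) = 12; LS_D = 12−9 = 3
LF_C = LS_H = 25; LS_C = 25−9 = 16
LF_B = min(LS_C=16, LS_D=3, LS_F=22) = 3; LS_B = 3−3 = 0
LF_A = min(LS_D=3, LS_E=21, LS_G=12, LS_H=25) = 3; LS_A = 3−2 = 1
Slack_C = LS_C − ES_C = 16 − 3 = 13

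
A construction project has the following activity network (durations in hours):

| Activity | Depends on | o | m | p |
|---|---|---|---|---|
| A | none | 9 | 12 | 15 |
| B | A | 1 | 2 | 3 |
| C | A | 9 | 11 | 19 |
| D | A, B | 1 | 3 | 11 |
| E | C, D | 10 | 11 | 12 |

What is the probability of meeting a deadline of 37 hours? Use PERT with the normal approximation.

te_A = (9 + 4·12 + 15)/6 = 72/6 = 12; σ²_A = ((15−9)/6)² = 1.000
te_B = (1 + 4·2 + 3)/6 = 12/6 = 2; σ²_B = ((3−1)/6)² = 0.111
te_C = (9 + 4·11 + 19)/6 = 72/6 = 12; σ²_C = ((19−9)/6)² = 2.778
te_D = (1 + 4·3 + 11)/6 = 24/6 = 4; σ²_D = ((11−1)/6)² = 2.778
te_E = (10 + 4·11 + 12)/6 = 66/6 = 11; σ²_E = ((12−10)/6)² = 0.111

Forward pass:
ES_A = 0; EF_A = 12
ES_B = 12; EF_B = 12+2 = 14
ES_C = 12; EF_C = 12+12 = 24
ES_D = max(EF_A=12, EF_B=14) = 14; EF_D = 14+4 = 18
ES_E = max(EF_C=24, EF_D=18) = 24; EF_E = 24+11 = 35
Expected project duration μ = 35 hours. Critical path: A → C → E.

Variance along critical path = 1.000 + 2.778 + 0.111 = 3.889; σ = √3.889 = 1.972 hours.
Z = (37 − 35) / 1.972 = 1.014
P(T ≤ 37) = Φ(1.014) ≈ 0.845

0.845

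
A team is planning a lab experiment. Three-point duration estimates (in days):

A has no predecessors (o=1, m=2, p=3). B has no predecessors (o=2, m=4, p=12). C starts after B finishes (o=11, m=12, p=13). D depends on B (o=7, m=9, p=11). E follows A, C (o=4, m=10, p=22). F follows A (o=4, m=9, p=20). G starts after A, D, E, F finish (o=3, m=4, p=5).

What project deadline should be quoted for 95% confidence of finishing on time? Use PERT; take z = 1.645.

te_A = (1 + 4·2 + 3)/6 = 12/6 = 2; σ²_A = ((3−1)/6)² = 0.111
te_B = (2 + 4·4 + 12)/6 = 30/6 = 5; σ²_B = ((12−2)/6)² = 2.778
te_C = (11 + 4·12 + 13)/6 = 72/6 = 12; σ²_C = ((13−11)/6)² = 0.111
te_D = (7 + 4·9 + 11)/6 = 54/6 = 9; σ²_D = ((11−7)/6)² = 0.444
te_E = (4 + 4·10 + 22)/6 = 66/6 = 11; σ²_E = ((22−4)/6)² = 9.000
te_F = (4 + 4·9 + 20)/6 = 60/6 = 10; σ²_F = ((20−4)/6)² = 7.111
te_G = (3 + 4·4 + 5)/6 = 24/6 = 4; σ²_G = ((5−3)/6)² = 0.111

Forward pass:
ES_A = 0; EF_A = 2
ES_B = 0; EF_B = 5
ES_C = 5; EF_C = 5+12 = 17
ES_D = 5; EF_D = 5+9 = 14
ES_E = max(EF_A=2, EF_C=17) = 17; EF_E = 17+11 = 28
ES_F = 2; EF_F = 2+10 = 12
ES_G = max(EF_A=2, EF_D=14, EF_E=28, EF_F=12) = 28; EF_G = 28+4 = 32
Expected project duration μ = 32 days. Critical path: B → C → E → G.

Variance along critical path = 2.778 + 0.111 + 9.000 + 0.111 = 12.000; σ = 3.464 days.
D = μ + z·σ = 32 + 1.645·3.464 = 37.7 days

37.7 days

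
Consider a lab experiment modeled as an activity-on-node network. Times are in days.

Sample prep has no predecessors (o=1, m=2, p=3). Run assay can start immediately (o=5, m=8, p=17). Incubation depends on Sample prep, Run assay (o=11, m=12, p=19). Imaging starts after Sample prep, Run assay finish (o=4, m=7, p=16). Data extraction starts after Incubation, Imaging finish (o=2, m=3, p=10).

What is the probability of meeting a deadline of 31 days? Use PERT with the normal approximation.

te_Sample prep = (1 + 4·2 + 3)/6 = 12/6 = 2; σ²_Sample prep = ((3−1)/6)² = 0.111
te_Run assay = (5 + 4·8 + 17)/6 = 54/6 = 9; σ²_Run assay = ((17−5)/6)² = 4.000
te_Incubation = (11 + 4·12 + 19)/6 = 78/6 = 13; σ²_Incubation = ((19−11)/6)² = 1.778
te_Imaging = (4 + 4·7 + 16)/6 = 48/6 = 8; σ²_Imaging = ((16−4)/6)² = 4.000
te_Data extraction = (2 + 4·3 + 10)/6 = 24/6 = 4; σ²_Data extraction = ((10−2)/6)² = 1.778

Forward pass:
ES_Sample prep = 0; EF_Sample prep = 2
ES_Run assay = 0; EF_Run assay = 9
ES_Incubation = max(EF_Sample prep=2, EF_Run assay=9) = 9; EF_Incubation = 9+13 = 22
ES_Imaging = max(EF_Sample prep=2, EF_Run assay=9) = 9; EF_Imaging = 9+8 = 17
ES_Data extraction = max(EF_Incubation=22, EF_Imaging=17) = 22; EF_Data extraction = 22+4 = 26
Expected project duration μ = 26 days. Critical path: Run assay → Incubation → Data extraction.

Variance along critical path = 4.000 + 1.778 + 1.778 = 7.556; σ = √7.556 = 2.749 days.
Z = (31 − 26) / 2.749 = 1.819
P(T ≤ 31) = Φ(1.819) ≈ 0.966

0.966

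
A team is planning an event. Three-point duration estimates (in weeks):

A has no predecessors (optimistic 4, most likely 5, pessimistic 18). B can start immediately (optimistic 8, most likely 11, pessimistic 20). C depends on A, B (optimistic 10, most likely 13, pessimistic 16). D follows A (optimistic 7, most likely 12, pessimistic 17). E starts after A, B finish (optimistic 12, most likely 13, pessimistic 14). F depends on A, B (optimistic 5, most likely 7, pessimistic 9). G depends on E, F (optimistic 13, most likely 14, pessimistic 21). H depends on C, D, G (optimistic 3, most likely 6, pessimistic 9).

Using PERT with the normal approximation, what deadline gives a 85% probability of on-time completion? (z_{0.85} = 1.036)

te_A = (4 + 4·5 + 18)/6 = 42/6 = 7; σ²_A = ((18−4)/6)² = 5.444
te_B = (8 + 4·11 + 20)/6 = 72/6 = 12; σ²_B = ((20−8)/6)² = 4.000
te_C = (10 + 4·13 + 16)/6 = 78/6 = 13; σ²_C = ((16−10)/6)² = 1.000
te_D = (7 + 4·12 + 17)/6 = 72/6 = 12; σ²_D = ((17−7)/6)² = 2.778
te_E = (12 + 4·13 + 14)/6 = 78/6 = 13; σ²_E = ((14−12)/6)² = 0.111
te_F = (5 + 4·7 + 9)/6 = 42/6 = 7; σ²_F = ((9−5)/6)² = 0.444
te_G = (13 + 4·14 + 21)/6 = 90/6 = 15; σ²_G = ((21−13)/6)² = 1.778
te_H = (3 + 4·6 + 9)/6 = 36/6 = 6; σ²_H = ((9−3)/6)² = 1.000

Forward pass:
ES_A = 0; EF_A = 7
ES_B = 0; EF_B = 12
ES_C = max(EF_A=7, EF_B=12) = 12; EF_C = 12+13 = 25
ES_D = 7; EF_D = 7+12 = 19
ES_E = max(EF_A=7, EF_B=12) = 12; EF_E = 12+13 = 25
ES_F = max(EF_A=7, EF_B=12) = 12; EF_F = 12+7 = 19
ES_G = max(EF_E=25, EF_F=19) = 25; EF_G = 25+15 = 40
ES_H = max(EF_C=25, EF_D=19, EF_G=40) = 40; EF_H = 40+6 = 46
Expected project duration μ = 46 weeks. Critical path: B → E → G → H.

Variance along critical path = 4.000 + 0.111 + 1.778 + 1.000 = 6.889; σ = 2.625 weeks.
D = μ + z·σ = 46 + 1.036·2.625 = 48.7 weeks

48.7 weeks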